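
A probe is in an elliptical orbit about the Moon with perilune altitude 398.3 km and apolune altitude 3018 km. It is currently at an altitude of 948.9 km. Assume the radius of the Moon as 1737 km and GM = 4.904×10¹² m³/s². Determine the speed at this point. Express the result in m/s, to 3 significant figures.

r_p = 1737 + 398.3 = 2135.3 km = 2.1353×10⁶ m.
r_a = 1737 + 3018 = 4755.0 km = 4.7550×10⁶ m.
r = 1737 + 948.9 = 2685.9 km = 2.686×10⁶ m.
Semi-major axis a = (r_p + r_a)/2 = 3445.2 km = 3.445×10⁶ m.
Vis-viva: v² = μ(2/r − 1/a) = 4.904×10¹² × (7.446×10⁻⁷ − 2.903×10⁻⁷) = 2.228×10⁶ m²/s².
v = 1493 m/s.

v ≈ 1490 m/s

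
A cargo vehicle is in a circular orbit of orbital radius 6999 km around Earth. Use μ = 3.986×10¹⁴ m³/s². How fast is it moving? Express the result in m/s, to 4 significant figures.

r = 6999 km = 6.999×10⁶ m.
For a circular orbit v = √(μ/r) = √(3.986×10¹⁴ / 6.999×10⁶) = √(5.695×10⁷) = 7547 m/s.

v ≈ 7547 m/s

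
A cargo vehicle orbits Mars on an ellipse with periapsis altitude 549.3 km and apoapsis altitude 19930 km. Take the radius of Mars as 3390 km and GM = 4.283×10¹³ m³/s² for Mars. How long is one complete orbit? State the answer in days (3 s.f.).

r_p = 3390 + 549.3 = 3939.3 km = 3.9393×10⁶ m.
r_a = 3390 + 19930 = 23320 km = 2.3320×10⁷ m.
Semi-major axis a = (r_p + r_a)/2 = (3939.3 + 23320)/2 = 13630 km = 1.363×10⁷ m.
By Kepler's third law T = 2π√(a³/μ) = 2π × 7.689×10³ = 4.831×10⁴ s.
= 0.5591 days.

T ≈ 0.559 days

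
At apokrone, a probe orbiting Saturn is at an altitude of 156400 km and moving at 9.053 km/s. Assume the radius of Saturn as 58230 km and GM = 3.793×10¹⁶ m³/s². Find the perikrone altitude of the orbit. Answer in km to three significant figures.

r_a = 58230 + 156400 = 2.1463×10⁵ km = 2.146×10⁸ m.
Specific energy ε = v²/2 − μ/r = -1.357×10⁸ J/kg, so a = −μ/(2ε) = 1.397×10⁸ m.
The apsides satisfy r_p + r_a = 2a, so the perikrone radius is 2a − r_a = 6.479×10⁷ m = 64792 km.
Perikrone altitude = 64792 − 58230 = 6562.4 km.

perikrone altitude ≈ 6560 km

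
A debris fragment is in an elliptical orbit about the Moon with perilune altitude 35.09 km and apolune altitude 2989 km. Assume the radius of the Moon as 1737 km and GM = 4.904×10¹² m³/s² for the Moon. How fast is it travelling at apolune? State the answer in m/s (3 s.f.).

v ≈ 752 m/s

r_p = 1737 + 35.09 = 1772.1 km = 1.7721×10⁶ m.
r_a = 1737 + 2989 = 4726.0 km = 4.7260×10⁶ m.
Semi-major axis a = (r_p + r_a)/2 = 3249.0 km = 3.249×10⁶ m.
Vis-viva: v² = μ(2/r − 1/a) = 4.904×10¹² × (4.232×10⁻⁷ − 3.078×10⁻⁷) = 5.660×10⁵ m²/s².
v = 752.3 m/s.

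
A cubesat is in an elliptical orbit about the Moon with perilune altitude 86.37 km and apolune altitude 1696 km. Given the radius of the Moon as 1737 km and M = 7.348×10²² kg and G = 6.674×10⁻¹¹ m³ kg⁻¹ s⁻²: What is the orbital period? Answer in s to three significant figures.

T ≈ 12100 s

μ = GM = 6.674×10⁻¹¹ × 7.348×10²² = 4.904×10¹² m³/s².
r_p = 1737 + 86.37 = 1823.4 km = 1.8234×10⁶ m.
r_a = 1737 + 1696 = 3433.0 km = 3.4330×10⁶ m.
Semi-major axis a = (r_p + r_a)/2 = (1823.4 + 3433.0)/2 = 2628.2 km = 2.628×10⁶ m.
By Kepler's third law T = 2π√(a³/μ) = 2π × 1.924×10³ = 1.209×10⁴ s.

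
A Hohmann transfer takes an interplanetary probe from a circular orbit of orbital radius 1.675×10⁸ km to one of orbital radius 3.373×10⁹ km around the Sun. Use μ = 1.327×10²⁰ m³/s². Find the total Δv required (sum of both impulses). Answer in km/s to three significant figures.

r₁ = 1.675×10⁸ km = 1.675×10¹¹ m.
r₂ = 3.373×10⁹ km = 3.373×10¹² m.
Transfer ellipse a_t = (r₁ + r₂)/2 = 1.770×10¹² m.
At r₁: circular v_c1 = √(μ/r₁) = 28150 m/s; transfer-perihelion v_p = √[μ(2/r₁ − 1/a_t)] = 38850 m/s.
Δv₁ = v_p − v_c1 = 10710 m/s.
At r₂: circular v_c2 = √(μ/r₂) = 6272 m/s; transfer-aphelion v_a = √[μ(2/r₂ − 1/a_t)] = 1929 m/s.
Δv₂ = v_c2 − v_a = 4343 m/s.
Total Δv = Δv₁ + Δv₂ = 15050 m/s = 15.05 km/s.

Δv_total ≈ 15.0 km/s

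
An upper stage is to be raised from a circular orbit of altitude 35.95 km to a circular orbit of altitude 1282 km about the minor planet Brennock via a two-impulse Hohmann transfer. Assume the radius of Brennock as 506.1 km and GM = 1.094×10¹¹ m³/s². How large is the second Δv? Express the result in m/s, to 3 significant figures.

r₁ = 506.1 + 35.95 = 542.05 km = 5.4205×10⁵ m.
r₂ = 506.1 + 1282 = 1788.1 km = 1.7881×10⁶ m.
Transfer ellipse a_t = (r₁ + r₂)/2 = 1.165×10⁶ m.
At r₁: circular v_c1 = √(μ/r₁) = 449.3 m/s; transfer-periapsis v_p = √[μ(2/r₁ − 1/a_t)] = 556.6 m/s.
At r₂: circular v_c2 = √(μ/r₂) = 247.4 m/s; transfer-apoapsis v_a = √[μ(2/r₂ − 1/a_t)] = 168.7 m/s.
Δv₂ = v_c2 − v_a = 78.63 m/s.

Δv ≈ 78.6 m/s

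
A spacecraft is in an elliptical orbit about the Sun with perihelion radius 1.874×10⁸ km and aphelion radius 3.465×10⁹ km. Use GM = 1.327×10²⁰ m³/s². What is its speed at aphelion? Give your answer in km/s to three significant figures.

Semi-major axis a = (r_p + r_a)/2 = 1.8262×10⁹ km = 1.826×10¹² m.
Vis-viva: v² = μ(2/r − 1/a) = 1.327×10²⁰ × (5.772×10⁻¹³ − 5.476×10⁻¹³) = 3.930×10⁶ m²/s².
v = 1982 m/s = 1.982 km/s.

v ≈ 1.98 km/s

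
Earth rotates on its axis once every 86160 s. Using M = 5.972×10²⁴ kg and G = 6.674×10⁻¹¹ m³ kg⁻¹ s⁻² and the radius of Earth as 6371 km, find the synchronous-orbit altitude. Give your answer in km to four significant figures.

μ = GM = 6.674×10⁻¹¹ × 5.972×10²⁴ = 3.986×10¹⁴ m³/s².
A synchronous orbit has period T, so by Kepler's third law a = (μT²/4π²)^(1/3).
μT²/4π² = 3.986×10¹⁴ × (8.616×10⁴)² / 39.48 = 7.495×10²² m³.
a = 4.216×10⁷ m = 42162 km.
Altitude h = a − R = 42162 − 6371 = 35791 km.

h_sync ≈ 35790 km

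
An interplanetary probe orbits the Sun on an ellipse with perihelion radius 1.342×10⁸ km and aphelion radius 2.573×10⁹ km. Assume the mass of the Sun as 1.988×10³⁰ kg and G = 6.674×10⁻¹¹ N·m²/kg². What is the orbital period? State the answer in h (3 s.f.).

μ = GM = 6.674×10⁻¹¹ × 1.988×10³⁰ = 1.327×10²⁰ m³/s².
Semi-major axis a = (r_p + r_a)/2 = (1.3420×10⁸ + 2.5730×10⁹)/2 = 1.3536×10⁹ km = 1.354×10¹² m.
By Kepler's third law T = 2π√(a³/μ) = 2π × 1.367×10⁸ = 8.590×10⁸ s.
= 2.386×10⁵ h.

T ≈ 239000 h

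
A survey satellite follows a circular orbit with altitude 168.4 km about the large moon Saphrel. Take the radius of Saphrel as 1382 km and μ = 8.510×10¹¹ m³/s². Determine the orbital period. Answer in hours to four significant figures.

r = 1382 + 168.4 = 1550.4 km = 1.5504×10⁶ m.
Kepler's third law: T = 2π√(r³/μ) = 2π√((1.550×10⁶)³ / 8.510×10¹¹).
r³/μ = 4.379×10⁶ s², so T = 2π × 2.093×10³ = 1.315×10⁴ s.
Converting: 1.315×10⁴ s ÷ 3600 = 3.652 hours.

T ≈ 3.652 hours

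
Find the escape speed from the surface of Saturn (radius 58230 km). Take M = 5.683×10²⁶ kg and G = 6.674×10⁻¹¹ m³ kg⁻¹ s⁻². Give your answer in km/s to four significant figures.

v_esc ≈ 36.09 km/s

μ = GM = 6.674×10⁻¹¹ × 5.683×10²⁶ = 3.793×10¹⁶ m³/s².
r = R = 5.823×10⁷ m.
Escape speed v_esc = √(2μ/r) = √(2 × 3.793×10¹⁶ / 5.823×10⁷) = √(1.303×10⁹) = 36090 m/s.
= 36.09 km/s.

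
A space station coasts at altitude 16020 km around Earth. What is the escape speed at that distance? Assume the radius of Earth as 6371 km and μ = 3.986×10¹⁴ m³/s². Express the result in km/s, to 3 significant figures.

r = 6371 + 16020 = 22391 km = 2.2391×10⁷ m.
Escape speed v_esc = √(2μ/r) = √(2 × 3.986×10¹⁴ / 2.239×10⁷) = √(3.560×10⁷) = 5967 m/s.
= 5.967 km/s.

v_esc ≈ 5.97 km/s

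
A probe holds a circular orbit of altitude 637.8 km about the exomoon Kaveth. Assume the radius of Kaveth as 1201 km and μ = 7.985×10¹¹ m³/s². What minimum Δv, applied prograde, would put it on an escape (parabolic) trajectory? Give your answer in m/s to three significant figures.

r = 1201 + 637.8 = 1838.8 km = 1.8388×10⁶ m.
Circular speed v_c = √(μ/r) = 659.0 m/s.
Escape speed v_esc = √(2μ/r) = √2 × v_c = 931.9 m/s.
Δv = v_esc − v_c = 273.0 m/s.

Δv ≈ 273 m/s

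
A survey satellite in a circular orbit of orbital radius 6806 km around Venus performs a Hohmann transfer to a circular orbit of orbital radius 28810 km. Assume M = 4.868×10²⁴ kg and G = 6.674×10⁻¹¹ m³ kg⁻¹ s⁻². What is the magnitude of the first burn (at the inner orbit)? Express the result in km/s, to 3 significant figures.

Δv ≈ 1.88 km/s

μ = GM = 6.674×10⁻¹¹ × 4.868×10²⁴ = 3.249×10¹⁴ m³/s².
r₁ = 6806 km = 6.806×10⁶ m.
r₂ = 28810 km = 2.881×10⁷ m.
Transfer ellipse a_t = (r₁ + r₂)/2 = 1.781×10⁷ m.
At r₁: circular v_c1 = √(μ/r₁) = 6909 m/s; transfer-periapsis v_p = √[μ(2/r₁ − 1/a_t)] = 8788 m/s.
Δv₁ = v_p − v_c1 = 1879 m/s.
= 1.879 km/s.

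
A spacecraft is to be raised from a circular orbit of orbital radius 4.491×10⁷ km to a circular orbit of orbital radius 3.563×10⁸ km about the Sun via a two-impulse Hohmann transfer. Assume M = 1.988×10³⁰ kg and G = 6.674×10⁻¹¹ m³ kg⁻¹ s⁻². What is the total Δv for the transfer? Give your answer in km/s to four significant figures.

Δv_total ≈ 28.25 km/s

μ = GM = 6.674×10⁻¹¹ × 1.988×10³⁰ = 1.327×10²⁰ m³/s².
r₁ = 4.491×10⁷ km = 4.491×10¹⁰ m.
r₂ = 3.563×10⁸ km = 3.563×10¹¹ m.
Transfer ellipse a_t = (r₁ + r₂)/2 = 2.006×10¹¹ m.
At r₁: circular v_c1 = √(μ/r₁) = 54350 m/s; transfer-perihelion v_p = √[μ(2/r₁ − 1/a_t)] = 72440 m/s.
Δv₁ = v_p − v_c1 = 18080 m/s.
At r₂: circular v_c2 = √(μ/r₂) = 19300 m/s; transfer-aphelion v_a = √[μ(2/r₂ − 1/a_t)] = 9130 m/s.
Δv₂ = v_c2 − v_a = 10170 m/s.
Total Δv = Δv₁ + Δv₂ = 28250 m/s = 28.25 km/s.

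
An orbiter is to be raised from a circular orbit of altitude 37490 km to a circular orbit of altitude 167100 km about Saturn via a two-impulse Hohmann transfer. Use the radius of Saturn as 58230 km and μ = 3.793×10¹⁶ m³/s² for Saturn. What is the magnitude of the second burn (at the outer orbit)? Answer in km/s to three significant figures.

r₁ = 58230 + 37490 = 95720 km = 9.5720×10⁷ m.
r₂ = 58230 + 167100 = 225330 km = 2.2533×10⁸ m.
Transfer ellipse a_t = (r₁ + r₂)/2 = 1.605×10⁸ m.
At r₁: circular v_c1 = √(μ/r₁) = 19910 m/s; transfer-perikrone v_p = √[μ(2/r₁ − 1/a_t)] = 23580 m/s.
At r₂: circular v_c2 = √(μ/r₂) = 12970 m/s; transfer-apokrone v_a = √[μ(2/r₂ − 1/a_t)] = 10020 m/s.
Δv₂ = v_c2 − v_a = 2956 m/s.
= 2.956 km/s.

Δv ≈ 2.96 km/s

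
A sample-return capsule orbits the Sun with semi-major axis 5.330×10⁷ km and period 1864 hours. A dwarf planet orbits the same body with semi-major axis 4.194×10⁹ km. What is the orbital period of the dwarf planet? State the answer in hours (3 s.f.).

T₂ ≈ 1.30×10⁶ hours

Kepler's third law: T² ∝ a³, so T₂ = T₁ (a₂/a₁)^(3/2).
a₂/a₁ = 78.69, (a₂/a₁)^(3/2) = 698.0.
T₂ = 1864 × 698.0 = 1.301×10⁶ hours.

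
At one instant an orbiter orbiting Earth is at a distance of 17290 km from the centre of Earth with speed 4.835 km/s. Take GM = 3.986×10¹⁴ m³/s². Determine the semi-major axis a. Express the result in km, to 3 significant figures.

a ≈ 17500 km

r = 1.729×10⁷ m.
Vis-viva rearranged: 1/a = 2/r − v²/μ = 1.157×10⁻⁷ − 5.865×10⁻⁸ = 5.703×10⁻⁸ m⁻¹.
a = 1.754×10⁷ m = 17536 km.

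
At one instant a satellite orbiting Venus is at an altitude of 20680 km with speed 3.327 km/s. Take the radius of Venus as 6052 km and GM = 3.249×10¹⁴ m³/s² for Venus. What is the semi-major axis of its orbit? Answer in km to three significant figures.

a ≈ 24500 km

r = 6052 + 20680 = 26732 km = 2.673×10⁷ m.
Vis-viva rearranged: 1/a = 2/r − v²/μ = 7.482×10⁻⁸ − 3.407×10⁻⁸ = 4.075×10⁻⁸ m⁻¹.
a = 2.454×10⁷ m = 24541 km.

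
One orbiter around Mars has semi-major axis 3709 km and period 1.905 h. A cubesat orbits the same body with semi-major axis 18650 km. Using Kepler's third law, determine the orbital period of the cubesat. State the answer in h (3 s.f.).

Kepler's third law: T² ∝ a³, so T₂ = T₁ (a₂/a₁)^(3/2).
a₂/a₁ = 5.028, (a₂/a₁)^(3/2) = 11.28.
T₂ = 1.905 × 11.28 = 21.48 h.

T₂ ≈ 21.5 h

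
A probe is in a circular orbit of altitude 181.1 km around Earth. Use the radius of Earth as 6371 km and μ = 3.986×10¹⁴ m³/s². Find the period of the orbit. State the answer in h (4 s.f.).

r = 6371 + 181.1 = 6552.1 km = 6.5521×10⁶ m.
Kepler's third law: T = 2π√(r³/μ) = 2π√((6.552×10⁶)³ / 3.986×10¹⁴).
r³/μ = 7.057×10⁵ s², so T = 2π × 8.400×10² = 5.278×10³ s.
Converting: 5.278×10³ s ÷ 3600 = 1.466 h.

T ≈ 1.466 h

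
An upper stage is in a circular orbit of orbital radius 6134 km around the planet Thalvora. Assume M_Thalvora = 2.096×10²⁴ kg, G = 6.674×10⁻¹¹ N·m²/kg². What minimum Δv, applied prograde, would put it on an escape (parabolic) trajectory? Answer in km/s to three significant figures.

Δv ≈ 1.98 km/s

μ = GM = 6.674×10⁻¹¹ × 2.096×10²⁴ = 1.399×10¹⁴ m³/s².
r = 6134 km = 6.134×10⁶ m.
Circular speed v_c = √(μ/r) = 4775 m/s.
Escape speed v_esc = √(2μ/r) = √2 × v_c = 6754 m/s.
Δv = v_esc − v_c = 1978 m/s = 1.978 km/s.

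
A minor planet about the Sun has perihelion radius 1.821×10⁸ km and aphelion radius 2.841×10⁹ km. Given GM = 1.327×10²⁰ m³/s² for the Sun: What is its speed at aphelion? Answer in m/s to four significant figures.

Semi-major axis a = (r_p + r_a)/2 = 1.5116×10⁹ km = 1.512×10¹² m.
Vis-viva: v² = μ(2/r − 1/a) = 1.327×10²⁰ × (7.040×10⁻¹³ − 6.616×10⁻¹³) = 5.627×10⁶ m²/s².
v = 2372 m/s.

v ≈ 2372 m/s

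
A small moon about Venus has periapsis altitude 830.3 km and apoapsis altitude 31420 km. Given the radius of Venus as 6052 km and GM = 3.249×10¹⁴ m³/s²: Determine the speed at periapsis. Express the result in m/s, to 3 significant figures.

r_p = 6052 + 830.3 = 6882.3 km = 6.8823×10⁶ m.
r_a = 6052 + 31420 = 37472 km = 3.7472×10⁷ m.
Semi-major axis a = (r_p + r_a)/2 = 22177 km = 2.218×10⁷ m.
Vis-viva: v² = μ(2/r − 1/a) = 3.249×10¹⁴ × (2.906×10⁻⁷ − 4.509×10⁻⁸) = 7.977×10⁷ m²/s².
v = 8931 m/s.

v ≈ 8930 m/s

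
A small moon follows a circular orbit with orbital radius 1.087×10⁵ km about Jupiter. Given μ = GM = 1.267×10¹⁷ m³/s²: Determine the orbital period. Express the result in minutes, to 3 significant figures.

T ≈ 333 minutes

r = 1.087×10⁵ km = 1.087×10⁸ m.
Kepler's third law: T = 2π√(r³/μ) = 2π√((1.087×10⁸)³ / 1.267×10¹⁷).
r³/μ = 1.014×10⁷ s², so T = 2π × 3.184×10³ = 2.000×10⁴ s.
Converting: 2.000×10⁴ s ÷ 60.00 = 333.4 minutes.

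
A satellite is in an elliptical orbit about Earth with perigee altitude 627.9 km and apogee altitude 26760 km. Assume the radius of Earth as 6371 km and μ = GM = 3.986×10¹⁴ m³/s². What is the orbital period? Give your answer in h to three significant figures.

r_p = 6371 + 627.9 = 6998.9 km = 6.9989×10⁶ m.
r_a = 6371 + 26760 = 33131 km = 3.3131×10⁷ m.
Semi-major axis a = (r_p + r_a)/2 = (6998.9 + 33131)/2 = 20065 km = 2.006×10⁷ m.
By Kepler's third law T = 2π√(a³/μ) = 2π × 4.502×10³ = 2.829×10⁴ s.
= 7.857 h.

T ≈ 7.86 h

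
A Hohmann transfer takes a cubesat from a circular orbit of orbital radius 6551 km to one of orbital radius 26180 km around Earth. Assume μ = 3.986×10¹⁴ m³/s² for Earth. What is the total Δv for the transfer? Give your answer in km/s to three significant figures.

r₁ = 6551 km = 6.551×10⁶ m.
r₂ = 26180 km = 2.618×10⁷ m.
Transfer ellipse a_t = (r₁ + r₂)/2 = 1.637×10⁷ m.
At r₁: circular v_c1 = √(μ/r₁) = 7800 m/s; transfer-perigee v_p = √[μ(2/r₁ − 1/a_t)] = 9866 m/s.
Δv₁ = v_p − v_c1 = 2065 m/s.
At r₂: circular v_c2 = √(μ/r₂) = 3902 m/s; transfer-apogee v_a = √[μ(2/r₂ − 1/a_t)] = 2469 m/s.
Δv₂ = v_c2 − v_a = 1433 m/s.
Total Δv = Δv₁ + Δv₂ = 3499 m/s = 3.499 km/s.

Δv_total ≈ 3.50 km/s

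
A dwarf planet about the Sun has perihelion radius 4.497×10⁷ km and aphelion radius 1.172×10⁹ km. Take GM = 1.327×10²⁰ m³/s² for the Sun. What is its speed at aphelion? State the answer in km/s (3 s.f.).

Semi-major axis a = (r_p + r_a)/2 = 6.0848×10⁸ km = 6.085×10¹¹ m.
Vis-viva: v² = μ(2/r − 1/a) = 1.327×10²⁰ × (1.706×10⁻¹² − 1.643×10⁻¹²) = 8.368×10⁶ m²/s².
v = 2893 m/s = 2.893 km/s.

v ≈ 2.89 km/s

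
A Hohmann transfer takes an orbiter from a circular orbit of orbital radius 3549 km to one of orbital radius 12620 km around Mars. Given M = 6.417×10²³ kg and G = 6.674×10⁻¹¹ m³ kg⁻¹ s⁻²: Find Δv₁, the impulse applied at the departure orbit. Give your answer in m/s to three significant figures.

μ = GM = 6.674×10⁻¹¹ × 6.417×10²³ = 4.283×10¹³ m³/s².
r₁ = 3549 km = 3.549×10⁶ m.
r₂ = 12620 km = 1.262×10⁷ m.
Transfer ellipse a_t = (r₁ + r₂)/2 = 8.084×10⁶ m.
At r₁: circular v_c1 = √(μ/r₁) = 3474 m/s; transfer-periapsis v_p = √[μ(2/r₁ − 1/a_t)] = 4340 m/s.
Δv₁ = v_p − v_c1 = 866.4 m/s.

Δv ≈ 866 m/s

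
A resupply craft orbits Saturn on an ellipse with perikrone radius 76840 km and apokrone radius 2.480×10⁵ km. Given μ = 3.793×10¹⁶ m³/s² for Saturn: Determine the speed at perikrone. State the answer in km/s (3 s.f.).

Semi-major axis a = (r_p + r_a)/2 = 1.6242×10⁵ km = 1.624×10⁸ m.
Vis-viva: v² = μ(2/r − 1/a) = 3.793×10¹⁶ × (2.603×10⁻⁸ − 6.157×10⁻⁹) = 7.537×10⁸ m²/s².
v = 27450 m/s = 27.45 km/s.

v ≈ 27.5 km/s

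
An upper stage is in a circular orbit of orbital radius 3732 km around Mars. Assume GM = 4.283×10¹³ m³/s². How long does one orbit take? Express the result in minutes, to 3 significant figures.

T ≈ 115 minutes

r = 3732 km = 3.732×10⁶ m.
Kepler's third law: T = 2π√(r³/μ) = 2π√((3.732×10⁶)³ / 4.283×10¹³).
r³/μ = 1.214×10⁶ s², so T = 2π × 1.102×10³ = 6.922×10³ s.
Converting: 6.922×10³ s ÷ 60.00 = 115.4 minutes.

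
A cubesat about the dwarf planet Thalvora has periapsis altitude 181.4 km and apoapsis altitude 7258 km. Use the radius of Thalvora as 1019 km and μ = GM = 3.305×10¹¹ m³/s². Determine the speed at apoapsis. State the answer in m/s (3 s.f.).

r_p = 1019 + 181.4 = 1200.4 km = 1.2004×10⁶ m.
r_a = 1019 + 7258 = 8277.0 km = 8.2770×10⁶ m.
Semi-major axis a = (r_p + r_a)/2 = 4738.7 km = 4.739×10⁶ m.
Vis-viva: v² = μ(2/r − 1/a) = 3.305×10¹¹ × (2.416×10⁻⁷ − 2.110×10⁻⁷) = 1.011×10⁴ m²/s².
v = 100.6 m/s.

v ≈ 101 m/s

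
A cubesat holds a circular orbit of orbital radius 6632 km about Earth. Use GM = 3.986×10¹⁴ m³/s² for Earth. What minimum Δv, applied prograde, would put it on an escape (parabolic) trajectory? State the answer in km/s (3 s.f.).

Δv ≈ 3.21 km/s

r = 6632 km = 6.632×10⁶ m.
Circular speed v_c = √(μ/r) = 7753 m/s.
Escape speed v_esc = √(2μ/r) = √2 × v_c = 10960 m/s.
Δv = v_esc − v_c = 3211 m/s = 3.211 km/s.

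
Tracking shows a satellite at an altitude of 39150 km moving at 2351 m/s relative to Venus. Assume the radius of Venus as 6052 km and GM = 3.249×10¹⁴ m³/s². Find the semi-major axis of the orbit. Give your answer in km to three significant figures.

r = 6052 + 39150 = 45202 km = 4.520×10⁷ m.
Specific orbital energy ε = v²/2 − μ/r = (2351)²/2 − 3.249×10¹⁴/4.520×10⁷ = -4.424×10⁶ J/kg.
Since ε = −μ/(2a), a = −μ/(2ε) = 3.672×10⁷ m = 36719 km.

a ≈ 36700 km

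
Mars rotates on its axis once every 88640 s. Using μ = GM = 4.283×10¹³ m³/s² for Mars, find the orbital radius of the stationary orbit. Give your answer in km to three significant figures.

A synchronous orbit has period T, so by Kepler's third law a = (μT²/4π²)^(1/3).
μT²/4π² = 4.283×10¹³ × (8.864×10⁴)² / 39.48 = 8.524×10²¹ m³.
a = 2.043×10⁷ m = 20428 km.

r_sync ≈ 20400 km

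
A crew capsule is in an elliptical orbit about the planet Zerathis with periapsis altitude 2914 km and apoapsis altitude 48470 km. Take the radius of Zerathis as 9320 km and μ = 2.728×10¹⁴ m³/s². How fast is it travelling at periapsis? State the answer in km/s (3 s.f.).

r_p = 9320 + 2914 = 12234 km = 1.2234×10⁷ m.
r_a = 9320 + 48470 = 57790 km = 5.7790×10⁷ m.
Semi-major axis a = (r_p + r_a)/2 = 35012 km = 3.501×10⁷ m.
Vis-viva: v² = μ(2/r − 1/a) = 2.728×10¹⁴ × (1.635×10⁻⁷ − 2.856×10⁻⁸) = 3.681×10⁷ m²/s².
v = 6067 m/s = 6.067 km/s.

v ≈ 6.07 km/s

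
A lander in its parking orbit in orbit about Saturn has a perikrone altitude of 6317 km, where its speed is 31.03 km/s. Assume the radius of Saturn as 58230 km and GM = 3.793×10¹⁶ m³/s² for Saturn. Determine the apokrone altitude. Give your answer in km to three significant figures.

r_p = 58230 + 6317 = 64547 km = 6.455×10⁷ m.
Specific energy ε = v²/2 − μ/r = -1.062×10⁸ J/kg, so a = −μ/(2ε) = 1.786×10⁸ m.
The apsides satisfy r_p + r_a = 2a, so the apokrone radius is 2a − r_p = 2.926×10⁸ m = 2.9260×10⁵ km.
Apokrone altitude = 2.9260×10⁵ − 58230 = 2.3437×10⁵ km.

apokrone altitude ≈ 2.34×10⁵ km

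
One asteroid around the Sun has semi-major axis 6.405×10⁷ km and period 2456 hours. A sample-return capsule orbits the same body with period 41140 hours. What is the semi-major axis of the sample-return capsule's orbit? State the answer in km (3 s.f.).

Kepler's third law: a³ ∝ T², so a₂ = a₁ (T₂/T₁)^(2/3).
T₂/T₁ = 16.75, (T₂/T₁)^(2/3) = 6.547.
a₂ = 6.405×10⁷ × 6.547 = 4.193×10⁸ km.

a₂ ≈ 4.19×10⁸ km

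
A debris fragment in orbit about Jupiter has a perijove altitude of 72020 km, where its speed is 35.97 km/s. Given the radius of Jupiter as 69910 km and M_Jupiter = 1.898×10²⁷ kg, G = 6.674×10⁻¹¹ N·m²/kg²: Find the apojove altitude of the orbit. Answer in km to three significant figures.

apojove altitude ≈ 3.04×10⁵ km

μ = GM = 6.674×10⁻¹¹ × 1.898×10²⁷ = 1.267×10¹⁷ m³/s².
r_p = 69910 + 72020 = 1.4193×10⁵ km = 1.419×10⁸ m.
Specific energy ε = v²/2 − μ/r = -2.456×10⁸ J/kg, so a = −μ/(2ε) = 2.579×10⁸ m.
The apsides satisfy r_p + r_a = 2a, so the apojove radius is 2a − r_p = 3.739×10⁸ m = 3.7388×10⁵ km.
Apojove altitude = 3.7388×10⁵ − 69910 = 3.0397×10⁵ km.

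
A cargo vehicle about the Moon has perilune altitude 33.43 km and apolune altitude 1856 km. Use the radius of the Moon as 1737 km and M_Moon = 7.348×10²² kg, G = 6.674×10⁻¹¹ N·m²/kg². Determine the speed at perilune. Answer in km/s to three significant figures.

μ = GM = 6.674×10⁻¹¹ × 7.348×10²² = 4.904×10¹² m³/s².
r_p = 1737 + 33.43 = 1770.4 km = 1.7704×10⁶ m.
r_a = 1737 + 1856 = 3593.0 km = 3.5930×10⁶ m.
Semi-major axis a = (r_p + r_a)/2 = 2681.7 km = 2.682×10⁶ m.
Vis-viva: v² = μ(2/r − 1/a) = 4.904×10¹² × (1.130×10⁻⁶ − 3.729×10⁻⁷) = 3.711×10⁶ m²/s².
v = 1926 m/s = 1.926 km/s.

v ≈ 1.93 km/s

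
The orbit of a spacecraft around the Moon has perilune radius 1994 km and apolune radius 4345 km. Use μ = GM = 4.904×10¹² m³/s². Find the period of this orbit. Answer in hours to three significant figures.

T ≈ 4.45 hours

Semi-major axis a = (r_p + r_a)/2 = (1994.0 + 4345.0)/2 = 3169.5 km = 3.170×10⁶ m.
By Kepler's third law T = 2π√(a³/μ) = 2π × 2.548×10³ = 1.601×10⁴ s.
= 4.447 hours.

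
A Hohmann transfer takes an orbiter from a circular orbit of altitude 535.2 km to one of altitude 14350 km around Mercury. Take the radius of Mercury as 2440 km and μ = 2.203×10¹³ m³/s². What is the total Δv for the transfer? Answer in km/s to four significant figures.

r₁ = 2440 + 535.2 = 2975.2 km = 2.9752×10⁶ m.
r₂ = 2440 + 14350 = 16790 km = 1.6790×10⁷ m.
Transfer ellipse a_t = (r₁ + r₂)/2 = 9.883×10⁶ m.
At r₁: circular v_c1 = √(μ/r₁) = 2721 m/s; transfer-periherm v_p = √[μ(2/r₁ − 1/a_t)] = 3547 m/s.
Δv₁ = v_p − v_c1 = 825.7 m/s.
At r₂: circular v_c2 = √(μ/r₂) = 1145 m/s; transfer-apoherm v_a = √[μ(2/r₂ − 1/a_t)] = 628.5 m/s.
Δv₂ = v_c2 − v_a = 517.0 m/s.
Total Δv = Δv₁ + Δv₂ = 1343 m/s = 1.343 km/s.

Δv_total ≈ 1.343 km/s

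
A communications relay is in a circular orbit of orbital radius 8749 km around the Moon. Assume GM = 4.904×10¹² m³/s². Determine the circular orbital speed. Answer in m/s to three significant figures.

r = 8749 km = 8.749×10⁶ m.
For a circular orbit v = √(μ/r) = √(4.904×10¹² / 8.749×10⁶) = √(5.605×10⁵) = 748.7 m/s.

v ≈ 749 m/s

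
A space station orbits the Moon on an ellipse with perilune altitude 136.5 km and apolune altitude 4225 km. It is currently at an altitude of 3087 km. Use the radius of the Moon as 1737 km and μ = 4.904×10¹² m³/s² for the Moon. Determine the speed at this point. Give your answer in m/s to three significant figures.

r_p = 1737 + 136.5 = 1873.5 km = 1.8735×10⁶ m.
r_a = 1737 + 4225 = 5962.0 km = 5.9620×10⁶ m.
r = 1737 + 3087 = 4824.0 km = 4.824×10⁶ m.
Semi-major axis a = (r_p + r_a)/2 = 3917.8 km = 3.918×10⁶ m.
Vis-viva: v² = μ(2/r − 1/a) = 4.904×10¹² × (4.146×10⁻⁷ − 2.552×10⁻⁷) = 7.814×10⁵ m²/s².
v = 884.0 m/s.

v ≈ 884 m/s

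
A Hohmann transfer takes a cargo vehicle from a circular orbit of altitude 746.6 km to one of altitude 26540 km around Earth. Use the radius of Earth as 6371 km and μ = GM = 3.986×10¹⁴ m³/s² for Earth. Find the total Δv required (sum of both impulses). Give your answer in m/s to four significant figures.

r₁ = 6371 + 746.6 = 7117.6 km = 7.1176×10⁶ m.
r₂ = 6371 + 26540 = 32911 km = 3.2911×10⁷ m.
Transfer ellipse a_t = (r₁ + r₂)/2 = 2.001×10⁷ m.
At r₁: circular v_c1 = √(μ/r₁) = 7483 m/s; transfer-perigee v_p = √[μ(2/r₁ − 1/a_t)] = 9596 m/s.
Δv₁ = v_p − v_c1 = 2113 m/s.
At r₂: circular v_c2 = √(μ/r₂) = 3480 m/s; transfer-apogee v_a = √[μ(2/r₂ − 1/a_t)] = 2075 m/s.
Δv₂ = v_c2 − v_a = 1405 m/s.
Total Δv = Δv₁ + Δv₂ = 3518 m/s.

Δv_total ≈ 3518 m/s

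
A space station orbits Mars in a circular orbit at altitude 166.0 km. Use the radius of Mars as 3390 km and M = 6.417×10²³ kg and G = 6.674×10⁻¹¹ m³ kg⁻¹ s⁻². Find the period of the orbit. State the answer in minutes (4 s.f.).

μ = GM = 6.674×10⁻¹¹ × 6.417×10²³ = 4.283×10¹³ m³/s².
r = 3390 + 166.0 = 3556.0 km = 3.5560×10⁶ m.
Kepler's third law: T = 2π√(r³/μ) = 2π√((3.556×10⁶)³ / 4.283×10¹³).
r³/μ = 1.050×10⁶ s², so T = 2π × 1.025×10³ = 6.438×10³ s.
Converting: 6.438×10³ s ÷ 60.00 = 107.3 minutes.

T ≈ 107.3 minutes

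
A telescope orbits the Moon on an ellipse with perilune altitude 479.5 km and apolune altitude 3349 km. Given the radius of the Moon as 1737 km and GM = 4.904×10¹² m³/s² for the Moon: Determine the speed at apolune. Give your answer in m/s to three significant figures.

v ≈ 765 m/s

r_p = 1737 + 479.5 = 2216.5 km = 2.2165×10⁶ m.
r_a = 1737 + 3349 = 5086.0 km = 5.0860×10⁶ m.
Semi-major axis a = (r_p + r_a)/2 = 3651.2 km = 3.651×10⁶ m.
Vis-viva: v² = μ(2/r − 1/a) = 4.904×10¹² × (3.932×10⁻⁷ − 2.739×10⁻⁷) = 5.853×10⁵ m²/s².
v = 765.1 m/s.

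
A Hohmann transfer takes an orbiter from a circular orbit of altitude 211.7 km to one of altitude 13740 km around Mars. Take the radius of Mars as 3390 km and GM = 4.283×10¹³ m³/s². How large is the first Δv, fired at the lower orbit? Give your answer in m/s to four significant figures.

Δv ≈ 984.6 m/s

r₁ = 3390 + 211.7 = 3601.7 km = 3.6017×10⁶ m.
r₂ = 3390 + 13740 = 17130 km = 1.7130×10⁷ m.
Transfer ellipse a_t = (r₁ + r₂)/2 = 1.037×10⁷ m.
At r₁: circular v_c1 = √(μ/r₁) = 3448 m/s; transfer-periapsis v_p = √[μ(2/r₁ − 1/a_t)] = 4433 m/s.
Δv₁ = v_p − v_c1 = 984.6 m/s.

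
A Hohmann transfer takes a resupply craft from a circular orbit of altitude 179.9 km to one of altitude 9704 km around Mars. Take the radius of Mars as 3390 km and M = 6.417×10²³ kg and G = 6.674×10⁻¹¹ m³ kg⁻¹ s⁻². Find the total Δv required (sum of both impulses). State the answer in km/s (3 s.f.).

Δv_total ≈ 1.50 km/s

μ = GM = 6.674×10⁻¹¹ × 6.417×10²³ = 4.283×10¹³ m³/s².
r₁ = 3390 + 179.9 = 3569.9 km = 3.5699×10⁶ m.
r₂ = 3390 + 9704 = 13094 km = 1.3094×10⁷ m.
Transfer ellipse a_t = (r₁ + r₂)/2 = 8.332×10⁶ m.
At r₁: circular v_c1 = √(μ/r₁) = 3464 m/s; transfer-periapsis v_p = √[μ(2/r₁ − 1/a_t)] = 4342 m/s.
Δv₁ = v_p − v_c1 = 878.4 m/s.
At r₂: circular v_c2 = √(μ/r₂) = 1809 m/s; transfer-apoapsis v_a = √[μ(2/r₂ − 1/a_t)] = 1184 m/s.
Δv₂ = v_c2 − v_a = 624.7 m/s.
Total Δv = Δv₁ + Δv₂ = 1503 m/s = 1.503 km/s.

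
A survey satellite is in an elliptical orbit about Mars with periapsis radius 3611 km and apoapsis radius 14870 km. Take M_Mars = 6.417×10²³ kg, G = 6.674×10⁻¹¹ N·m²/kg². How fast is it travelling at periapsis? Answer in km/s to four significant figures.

μ = GM = 6.674×10⁻¹¹ × 6.417×10²³ = 4.283×10¹³ m³/s².
Semi-major axis a = (r_p + r_a)/2 = 9240.5 km = 9.240×10⁶ m.
Vis-viva: v² = μ(2/r − 1/a) = 4.283×10¹³ × (5.539×10⁻⁷ − 1.082×10⁻⁷) = 1.909×10⁷ m²/s².
v = 4369 m/s = 4.369 km/s.

v ≈ 4.369 km/s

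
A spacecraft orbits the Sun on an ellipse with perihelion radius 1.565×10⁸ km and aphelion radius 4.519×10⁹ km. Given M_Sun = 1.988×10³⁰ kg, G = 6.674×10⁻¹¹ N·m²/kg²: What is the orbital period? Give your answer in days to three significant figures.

T ≈ 22600 days

μ = GM = 6.674×10⁻¹¹ × 1.988×10³⁰ = 1.327×10²⁰ m³/s².
Semi-major axis a = (r_p + r_a)/2 = (1.5650×10⁸ + 4.5190×10⁹)/2 = 2.3378×10⁹ km = 2.338×10¹² m.
By Kepler's third law T = 2π√(a³/μ) = 2π × 3.103×10⁸ = 1.950×10⁹ s.
= 22570 days.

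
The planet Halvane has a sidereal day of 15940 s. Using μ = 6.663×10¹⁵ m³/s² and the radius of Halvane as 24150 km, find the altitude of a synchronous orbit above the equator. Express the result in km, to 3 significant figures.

h_sync ≈ 10900 km

A synchronous orbit has period T, so by Kepler's third law a = (μT²/4π²)^(1/3).
μT²/4π² = 6.663×10¹⁵ × (1.594×10⁴)² / 39.48 = 4.288×10²² m³.
a = 3.500×10⁷ m = 35002 km.
Altitude h = a − R = 35002 − 24150 = 10852 km.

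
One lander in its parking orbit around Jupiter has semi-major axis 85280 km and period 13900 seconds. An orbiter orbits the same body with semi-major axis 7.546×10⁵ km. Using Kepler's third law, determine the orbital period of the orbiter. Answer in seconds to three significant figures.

T₂ ≈ 3.66×10⁵ seconds

Kepler's third law: T² ∝ a³, so T₂ = T₁ (a₂/a₁)^(3/2).
a₂/a₁ = 8.848, (a₂/a₁)^(3/2) = 26.32.
T₂ = 13900 × 26.32 = 3.659×10⁵ seconds.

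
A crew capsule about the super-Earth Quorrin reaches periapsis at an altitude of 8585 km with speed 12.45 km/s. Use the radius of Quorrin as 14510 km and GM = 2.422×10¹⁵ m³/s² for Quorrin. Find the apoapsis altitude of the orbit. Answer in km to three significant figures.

apoapsis altitude ≈ 50900 km

r_p = 14510 + 8585 = 23095 km = 2.310×10⁷ m.
Specific energy ε = v²/2 − μ/r = -2.737×10⁷ J/kg, so a = −μ/(2ε) = 4.425×10⁷ m.
The apsides satisfy r_p + r_a = 2a, so the apoapsis radius is 2a − r_p = 6.540×10⁷ m = 65396 km.
Apoapsis altitude = 65396 − 14510 = 50886 km.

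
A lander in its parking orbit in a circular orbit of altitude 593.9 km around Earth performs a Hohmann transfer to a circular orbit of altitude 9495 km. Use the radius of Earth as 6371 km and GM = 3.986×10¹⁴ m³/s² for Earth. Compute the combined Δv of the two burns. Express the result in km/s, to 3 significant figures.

r₁ = 6371 + 593.9 = 6964.9 km = 6.9649×10⁶ m.
r₂ = 6371 + 9495 = 15866 km = 1.5866×10⁷ m.
Transfer ellipse a_t = (r₁ + r₂)/2 = 1.142×10⁷ m.
At r₁: circular v_c1 = √(μ/r₁) = 7565 m/s; transfer-perigee v_p = √[μ(2/r₁ − 1/a_t)] = 8919 m/s.
Δv₁ = v_p − v_c1 = 1354 m/s.
At r₂: circular v_c2 = √(μ/r₂) = 5012 m/s; transfer-apogee v_a = √[μ(2/r₂ − 1/a_t)] = 3915 m/s.
Δv₂ = v_c2 − v_a = 1097 m/s.
Total Δv = Δv₁ + Δv₂ = 2451 m/s = 2.451 km/s.

Δv_total ≈ 2.45 km/s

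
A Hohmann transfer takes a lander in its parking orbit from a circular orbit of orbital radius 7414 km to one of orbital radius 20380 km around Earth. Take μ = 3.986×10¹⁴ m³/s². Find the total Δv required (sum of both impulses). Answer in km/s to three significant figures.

r₁ = 7414 km = 7.414×10⁶ m.
r₂ = 20380 km = 2.038×10⁷ m.
Transfer ellipse a_t = (r₁ + r₂)/2 = 1.390×10⁷ m.
At r₁: circular v_c1 = √(μ/r₁) = 7332 m/s; transfer-perigee v_p = √[μ(2/r₁ − 1/a_t)] = 8879 m/s.
Δv₁ = v_p − v_c1 = 1547 m/s.
At r₂: circular v_c2 = √(μ/r₂) = 4422 m/s; transfer-apogee v_a = √[μ(2/r₂ − 1/a_t)] = 3230 m/s.
Δv₂ = v_c2 − v_a = 1192 m/s.
Total Δv = Δv₁ + Δv₂ = 2739 m/s = 2.739 km/s.

Δv_total ≈ 2.74 km/s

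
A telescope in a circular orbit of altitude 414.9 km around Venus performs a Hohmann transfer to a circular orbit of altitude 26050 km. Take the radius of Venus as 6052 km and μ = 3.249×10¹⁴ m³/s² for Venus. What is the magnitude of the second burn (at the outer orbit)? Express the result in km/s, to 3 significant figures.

Δv ≈ 1.34 km/s

r₁ = 6052 + 414.9 = 6466.9 km = 6.4669×10⁶ m.
r₂ = 6052 + 26050 = 32102 km = 3.2102×10⁷ m.
Transfer ellipse a_t = (r₁ + r₂)/2 = 1.928×10⁷ m.
At r₁: circular v_c1 = √(μ/r₁) = 7088 m/s; transfer-periapsis v_p = √[μ(2/r₁ − 1/a_t)] = 9145 m/s.
At r₂: circular v_c2 = √(μ/r₂) = 3181 m/s; transfer-apoapsis v_a = √[μ(2/r₂ − 1/a_t)] = 1842 m/s.
Δv₂ = v_c2 − v_a = 1339 m/s.
= 1.339 km/s.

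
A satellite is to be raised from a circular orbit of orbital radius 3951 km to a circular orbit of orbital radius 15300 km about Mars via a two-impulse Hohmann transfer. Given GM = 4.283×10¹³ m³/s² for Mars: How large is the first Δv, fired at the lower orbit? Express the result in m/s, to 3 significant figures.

Δv ≈ 859 m/s

r₁ = 3951 km = 3.951×10⁶ m.
r₂ = 15300 km = 1.530×10⁷ m.
Transfer ellipse a_t = (r₁ + r₂)/2 = 9.626×10⁶ m.
At r₁: circular v_c1 = √(μ/r₁) = 3292 m/s; transfer-periapsis v_p = √[μ(2/r₁ − 1/a_t)] = 4151 m/s.
Δv₁ = v_p − v_c1 = 858.6 m/s.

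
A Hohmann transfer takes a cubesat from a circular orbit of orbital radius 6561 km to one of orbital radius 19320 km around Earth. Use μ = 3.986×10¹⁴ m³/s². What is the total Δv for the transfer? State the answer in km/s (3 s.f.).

r₁ = 6561 km = 6.561×10⁶ m.
r₂ = 19320 km = 1.932×10⁷ m.
Transfer ellipse a_t = (r₁ + r₂)/2 = 1.294×10⁷ m.
At r₁: circular v_c1 = √(μ/r₁) = 7794 m/s; transfer-perigee v_p = √[μ(2/r₁ − 1/a_t)] = 9524 m/s.
Δv₁ = v_p − v_c1 = 1729 m/s.
At r₂: circular v_c2 = √(μ/r₂) = 4542 m/s; transfer-apogee v_a = √[μ(2/r₂ − 1/a_t)] = 3234 m/s.
Δv₂ = v_c2 − v_a = 1308 m/s.
Total Δv = Δv₁ + Δv₂ = 3037 m/s = 3.037 km/s.

Δv_total ≈ 3.04 km/s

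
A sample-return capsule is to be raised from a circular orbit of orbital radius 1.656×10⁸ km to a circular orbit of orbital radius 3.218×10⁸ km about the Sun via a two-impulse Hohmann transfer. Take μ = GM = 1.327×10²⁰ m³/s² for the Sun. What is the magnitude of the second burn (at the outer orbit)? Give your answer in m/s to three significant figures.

Δv ≈ 3570 m/s

r₁ = 1.656×10⁸ km = 1.656×10¹¹ m.
r₂ = 3.218×10⁸ km = 3.218×10¹¹ m.
Transfer ellipse a_t = (r₁ + r₂)/2 = 2.437×10¹¹ m.
At r₁: circular v_c1 = √(μ/r₁) = 28310 m/s; transfer-perihelion v_p = √[μ(2/r₁ − 1/a_t)] = 32530 m/s.
At r₂: circular v_c2 = √(μ/r₂) = 20310 m/s; transfer-aphelion v_a = √[μ(2/r₂ − 1/a_t)] = 16740 m/s.
Δv₂ = v_c2 − v_a = 3567 m/s.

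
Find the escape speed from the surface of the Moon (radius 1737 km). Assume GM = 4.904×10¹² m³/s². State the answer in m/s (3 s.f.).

r = R = 1.737×10⁶ m.
Escape speed v_esc = √(2μ/r) = √(2 × 4.904×10¹² / 1.737×10⁶) = √(5.647×10⁶) = 2376 m/s.

v_esc ≈ 2380 m/s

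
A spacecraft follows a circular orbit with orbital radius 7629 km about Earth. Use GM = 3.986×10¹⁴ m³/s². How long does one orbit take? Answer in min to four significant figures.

r = 7629 km = 7.629×10⁶ m.
Kepler's third law: T = 2π√(r³/μ) = 2π√((7.629×10⁶)³ / 3.986×10¹⁴).
r³/μ = 1.114×10⁶ s², so T = 2π × 1.055×10³ = 6.632×10³ s.
Converting: 6.632×10³ s ÷ 60.00 = 110.5 min.

T ≈ 110.5 min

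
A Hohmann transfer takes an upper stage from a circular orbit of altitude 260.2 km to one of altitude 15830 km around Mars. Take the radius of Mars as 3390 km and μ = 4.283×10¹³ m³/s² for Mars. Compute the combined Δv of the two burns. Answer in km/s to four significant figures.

r₁ = 3390 + 260.2 = 3650.2 km = 3.6502×10⁶ m.
r₂ = 3390 + 15830 = 19220 km = 1.9220×10⁷ m.
Transfer ellipse a_t = (r₁ + r₂)/2 = 1.144×10⁷ m.
At r₁: circular v_c1 = √(μ/r₁) = 3425 m/s; transfer-periapsis v_p = √[μ(2/r₁ − 1/a_t)] = 4441 m/s.
Δv₁ = v_p − v_c1 = 1015 m/s.
At r₂: circular v_c2 = √(μ/r₂) = 1493 m/s; transfer-apoapsis v_a = √[μ(2/r₂ − 1/a_t)] = 843.4 m/s.
Δv₂ = v_c2 − v_a = 649.4 m/s.
Total Δv = Δv₁ + Δv₂ = 1665 m/s = 1.665 km/s.

Δv_total ≈ 1.665 km/s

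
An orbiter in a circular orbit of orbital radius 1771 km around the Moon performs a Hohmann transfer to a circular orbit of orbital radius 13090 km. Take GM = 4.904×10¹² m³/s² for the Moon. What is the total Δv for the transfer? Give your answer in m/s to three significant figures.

r₁ = 1771 km = 1.771×10⁶ m.
r₂ = 13090 km = 1.309×10⁷ m.
Transfer ellipse a_t = (r₁ + r₂)/2 = 7.430×10⁶ m.
At r₁: circular v_c1 = √(μ/r₁) = 1664 m/s; transfer-perilune v_p = √[μ(2/r₁ − 1/a_t)] = 2209 m/s.
Δv₁ = v_p − v_c1 = 544.6 m/s.
At r₂: circular v_c2 = √(μ/r₂) = 612.1 m/s; transfer-apolune v_a = √[μ(2/r₂ − 1/a_t)] = 298.8 m/s.
Δv₂ = v_c2 − v_a = 313.3 m/s.
Total Δv = Δv₁ + Δv₂ = 857.9 m/s.

Δv_total ≈ 858 m/s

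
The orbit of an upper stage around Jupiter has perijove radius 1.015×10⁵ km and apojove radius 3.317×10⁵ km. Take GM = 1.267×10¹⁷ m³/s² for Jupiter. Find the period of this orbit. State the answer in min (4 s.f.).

T ≈ 937.8 min

Semi-major axis a = (r_p + r_a)/2 = (1.0150×10⁵ + 3.3170×10⁵)/2 = 2.1660×10⁵ km = 2.166×10⁸ m.
By Kepler's third law T = 2π√(a³/μ) = 2π × 8.956×10³ = 5.627×10⁴ s.
= 937.8 min.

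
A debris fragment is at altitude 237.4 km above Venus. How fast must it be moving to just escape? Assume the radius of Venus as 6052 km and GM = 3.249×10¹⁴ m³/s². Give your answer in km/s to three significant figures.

v_esc ≈ 10.2 km/s

r = 6052 + 237.4 = 6289.4 km = 6.2894×10⁶ m.
Escape speed v_esc = √(2μ/r) = √(2 × 3.249×10¹⁴ / 6.289×10⁶) = √(1.033×10⁸) = 10160 m/s.
= 10.16 km/s.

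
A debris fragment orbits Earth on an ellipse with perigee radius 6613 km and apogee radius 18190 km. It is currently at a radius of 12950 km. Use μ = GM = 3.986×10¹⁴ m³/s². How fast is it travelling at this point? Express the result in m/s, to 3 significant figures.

Semi-major axis a = (r_p + r_a)/2 = 12402 km = 1.240×10⁷ m.
Vis-viva: v² = μ(2/r − 1/a) = 3.986×10¹⁴ × (1.544×10⁻⁷ − 8.064×10⁻⁸) = 2.942×10⁷ m²/s².
v = 5424 m/s.

v ≈ 5420 m/s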